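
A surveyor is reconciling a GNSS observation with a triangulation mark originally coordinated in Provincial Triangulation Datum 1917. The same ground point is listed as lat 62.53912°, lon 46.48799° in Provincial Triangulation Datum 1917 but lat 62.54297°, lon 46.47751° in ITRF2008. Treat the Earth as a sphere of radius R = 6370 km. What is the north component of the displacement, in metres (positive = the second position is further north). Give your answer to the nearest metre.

Δφ = 62.54297° − 62.53912° = +0.00385°; Δλ = 46.47751° − 46.48799° = -0.01048°.
1° along a meridian = πR/180 = 111177 m.
ΔN = Δφ × 111177 = 428.0 m; ΔE = Δλ × 111177 × cos(62.53912°) = -0.01048 × 111177 × 0.461143 = -537.3 m.

ΔN = 428 m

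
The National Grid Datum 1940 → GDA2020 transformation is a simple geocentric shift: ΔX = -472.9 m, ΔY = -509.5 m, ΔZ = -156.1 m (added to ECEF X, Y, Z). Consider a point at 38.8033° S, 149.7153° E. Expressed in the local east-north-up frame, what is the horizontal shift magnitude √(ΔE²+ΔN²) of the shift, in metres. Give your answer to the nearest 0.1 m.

At φ = -38.8033°, λ = 149.7153°: sin φ = -0.626649, cos φ = 0.779302, sin λ = 0.504297, cos λ = -0.863530.
ΔE = −sin λ·ΔX + cos λ·ΔY = −(0.504297)·(-472.9) + (-0.863530)·(-509.5) = 678.45 m.
ΔN = −sin φ cos λ·ΔX − sin φ sin λ·ΔY + cos φ·ΔZ = −(-0.626649)(-0.863530)(-472.9) − (-0.626649)(0.504297)(-509.5) + (0.779302)(-156.1) = -26.76 m.
Horizontal magnitude = √(ΔE² + ΔN²) = √(678.45² + (-26.76)²) = 678.98 m.

679.0 m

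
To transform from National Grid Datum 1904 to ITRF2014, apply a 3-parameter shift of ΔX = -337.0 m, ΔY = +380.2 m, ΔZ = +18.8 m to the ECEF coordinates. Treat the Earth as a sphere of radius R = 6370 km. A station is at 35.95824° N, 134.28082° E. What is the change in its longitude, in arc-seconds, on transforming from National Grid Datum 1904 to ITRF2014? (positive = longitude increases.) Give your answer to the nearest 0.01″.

sin φ = 0.587195, cos φ = 0.809445, sin λ = 0.715926, cos λ = -0.698176.
East component: ΔE = −sin λ·ΔX + cos λ·ΔY = −(0.715926)(-337.0) + (-0.698176)(380.2) = -24.18 m.
1° of latitude spans πR/180 = 111177 m; at latitude φ, 1° of longitude spans that × cos φ = 89992.1 m, so Δλ = -24.18 / 89992.1 × 3600 = -0.967″.

Δλ = -0.97″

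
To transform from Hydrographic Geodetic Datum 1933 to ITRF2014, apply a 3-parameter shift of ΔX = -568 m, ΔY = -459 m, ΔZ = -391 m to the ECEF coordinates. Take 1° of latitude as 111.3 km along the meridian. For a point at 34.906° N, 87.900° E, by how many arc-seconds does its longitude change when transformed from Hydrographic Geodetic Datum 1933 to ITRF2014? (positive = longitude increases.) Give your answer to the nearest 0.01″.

sin φ = 0.572232, cos φ = 0.820092, sin λ = 0.999328, cos λ = 0.036644.
East component: ΔE = −sin λ·ΔX + cos λ·ΔY = −(0.999328)(-568) + (0.036644)(-459) = 550.80 m.
1° of latitude spans 111300 m; at latitude φ, 1° of longitude spans that × cos φ = 91276.2 m, so Δλ = 550.80 / 91276.2 × 3600 = 21.724″.

Δλ = 21.72″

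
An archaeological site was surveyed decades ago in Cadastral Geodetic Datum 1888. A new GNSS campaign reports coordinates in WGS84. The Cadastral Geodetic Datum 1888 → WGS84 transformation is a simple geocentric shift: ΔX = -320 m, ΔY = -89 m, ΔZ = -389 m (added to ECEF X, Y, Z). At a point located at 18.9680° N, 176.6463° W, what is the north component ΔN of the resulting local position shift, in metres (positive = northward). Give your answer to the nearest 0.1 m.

ΔN = -473.4 m

At φ = 18.9680°, λ = -176.6463°: sin φ = 0.325040, cos φ = 0.945700, sin λ = -0.058500, cos λ = -0.998287.
ΔN = −sin φ cos λ·ΔX − sin φ sin λ·ΔY + cos φ·ΔZ = −(0.325040)(-0.998287)(-320) − (0.325040)(-0.058500)(-89) + (0.945700)(-389) = -473.40 m.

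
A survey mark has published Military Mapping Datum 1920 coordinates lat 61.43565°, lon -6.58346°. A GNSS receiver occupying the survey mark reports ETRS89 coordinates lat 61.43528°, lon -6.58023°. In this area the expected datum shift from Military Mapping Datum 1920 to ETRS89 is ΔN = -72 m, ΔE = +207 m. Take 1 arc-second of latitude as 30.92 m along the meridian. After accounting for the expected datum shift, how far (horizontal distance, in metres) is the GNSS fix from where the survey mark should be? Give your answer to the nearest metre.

Observed coordinate differences: Δφ = -0.00037°, Δλ = +0.00323°.
Converting to metres (1° lat = 111312 m, cos φ = 0.478145): observed ΔN = -41.2 m, observed ΔE = 171.9 m.
Subtracting the expected shift leaves a residual of -41.2 − (-72) = 30.8 m north and 171.9 − (207) = -35.1 m east.
Residual distance = √(30.8² + (-35.1)²) = 46.7 m.

47 m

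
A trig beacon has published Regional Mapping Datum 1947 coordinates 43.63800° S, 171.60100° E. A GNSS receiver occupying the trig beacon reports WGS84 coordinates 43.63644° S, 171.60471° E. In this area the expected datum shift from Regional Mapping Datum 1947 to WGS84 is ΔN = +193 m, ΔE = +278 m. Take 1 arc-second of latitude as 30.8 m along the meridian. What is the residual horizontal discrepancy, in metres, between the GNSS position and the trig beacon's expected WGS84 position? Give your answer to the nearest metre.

Observed coordinate differences: Δφ = +0.00156°, Δλ = +0.00371°.
Converting to metres (1° lat = 110880 m, cos φ = 0.723714): observed ΔN = 173.0 m, observed ΔE = 297.7 m.
Subtracting the expected shift leaves a residual of 173.0 − (193) = -20.0 m north and 297.7 − (278) = 19.7 m east.
Residual distance = √((-20.0)² + 19.7²) = 28.1 m.

28 m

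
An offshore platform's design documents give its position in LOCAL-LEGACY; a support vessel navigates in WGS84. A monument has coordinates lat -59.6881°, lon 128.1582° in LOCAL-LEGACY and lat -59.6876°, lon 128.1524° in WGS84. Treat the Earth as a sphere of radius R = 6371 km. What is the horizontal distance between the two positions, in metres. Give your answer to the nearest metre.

330 m

Δφ = -59.6876° − -59.6881° = +0.0005°; Δλ = 128.1524° − 128.1582° = -0.0058°.
1° along a meridian = πR/180 = 111195 m.
ΔN = Δφ × 111195 = 55.6 m; ΔE = Δλ × 111195 × cos(-59.6881°) = -0.0058 × 111195 × 0.504707 = -325.5 m.
Distance = √(ΔE² + ΔN²) = √((-325.5)² + 55.6²) = 330.2 m.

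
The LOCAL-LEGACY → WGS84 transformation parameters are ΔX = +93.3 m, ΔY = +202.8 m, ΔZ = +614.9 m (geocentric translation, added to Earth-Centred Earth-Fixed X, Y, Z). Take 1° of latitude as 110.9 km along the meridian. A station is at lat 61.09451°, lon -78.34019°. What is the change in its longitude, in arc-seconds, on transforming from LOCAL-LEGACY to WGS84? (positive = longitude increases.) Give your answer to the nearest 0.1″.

sin φ = 0.875418, cos φ = 0.483366, sin λ = -0.979365, cos λ = 0.202100.
East component: ΔE = −sin λ·ΔX + cos λ·ΔY = −(-0.979365)(93.3) + (0.202100)(202.8) = 132.36 m.
1° of latitude spans 110900 m; at latitude φ, 1° of longitude spans that × cos φ = 53605.3 m, so Δλ = 132.36 / 53605.3 × 3600 = 8.889″.

Δλ = 8.9″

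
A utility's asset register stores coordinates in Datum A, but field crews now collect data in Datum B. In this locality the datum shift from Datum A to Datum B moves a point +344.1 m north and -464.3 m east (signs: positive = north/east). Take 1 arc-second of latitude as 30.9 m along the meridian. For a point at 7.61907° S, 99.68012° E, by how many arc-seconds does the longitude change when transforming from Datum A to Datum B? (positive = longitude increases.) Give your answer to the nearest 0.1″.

At latitude -7.61907°, cos φ = 0.991171.
1″ of longitude at this latitude = 30.90 × cos φ = 30.6272 m, so Δλ = -464.3 / 30.6272 = -15.160″.

Δλ = -15.2″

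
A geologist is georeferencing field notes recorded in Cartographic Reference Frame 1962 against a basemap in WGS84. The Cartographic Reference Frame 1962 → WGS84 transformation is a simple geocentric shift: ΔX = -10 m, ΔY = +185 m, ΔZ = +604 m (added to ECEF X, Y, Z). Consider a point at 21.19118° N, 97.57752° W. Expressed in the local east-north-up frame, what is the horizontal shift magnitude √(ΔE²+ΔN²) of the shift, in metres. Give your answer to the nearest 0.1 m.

At φ = 21.19118°, λ = -97.57752°: sin φ = 0.361481, cos φ = 0.932379, sin λ = -0.991267, cos λ = -0.131867.
ΔE = −sin λ·ΔX + cos λ·ΔY = −(-0.991267)·(-10) + (-0.131867)·(185) = -34.31 m.
ΔN = −sin φ cos λ·ΔX − sin φ sin λ·ΔY + cos φ·ΔZ = −(0.361481)(-0.131867)(-10) − (0.361481)(-0.991267)(185) + (0.932379)(604) = 628.97 m.
Horizontal magnitude = √(ΔE² + ΔN²) = √((-34.31)² + 628.97²) = 629.91 m.

629.9 m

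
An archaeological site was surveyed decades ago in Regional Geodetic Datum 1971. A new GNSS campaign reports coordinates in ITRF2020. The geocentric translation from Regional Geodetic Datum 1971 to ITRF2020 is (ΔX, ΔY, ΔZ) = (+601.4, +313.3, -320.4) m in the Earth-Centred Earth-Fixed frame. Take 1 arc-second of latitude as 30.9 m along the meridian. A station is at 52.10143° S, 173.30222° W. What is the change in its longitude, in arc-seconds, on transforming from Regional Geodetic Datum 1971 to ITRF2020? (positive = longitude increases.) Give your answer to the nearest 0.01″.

sin φ = -0.789099, cos φ = 0.614266, sin λ = -0.116632, cos λ = -0.993175.
East component: ΔE = −sin λ·ΔX + cos λ·ΔY = −(-0.116632)(601.4) + (-0.993175)(313.3) = -241.02 m.
1° of latitude spans 3600 × 30.90 = 111240 m; at latitude φ, 1° of longitude spans that × cos φ = 68330.9 m, so Δλ = -241.02 / 68330.9 × 3600 = -12.698″.

Δλ = -12.70″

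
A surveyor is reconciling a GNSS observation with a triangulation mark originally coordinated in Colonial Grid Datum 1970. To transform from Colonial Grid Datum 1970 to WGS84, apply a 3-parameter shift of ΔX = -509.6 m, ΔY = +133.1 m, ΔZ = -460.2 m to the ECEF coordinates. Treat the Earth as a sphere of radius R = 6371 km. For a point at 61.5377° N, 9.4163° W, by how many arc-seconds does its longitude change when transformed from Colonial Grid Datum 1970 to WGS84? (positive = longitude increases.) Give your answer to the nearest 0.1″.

Δλ = 3.3″

sin φ = 0.879131, cos φ = 0.476580, sin λ = -0.163607, cos λ = 0.986526.
East component: ΔE = −sin λ·ΔX + cos λ·ΔY = −(-0.163607)(-509.6) + (0.986526)(133.1) = 47.93 m.
1° of latitude spans πR/180 = 111195 m; at latitude φ, 1° of longitude spans that × cos φ = 52993.3 m, so Δλ = 47.93 / 52993.3 × 3600 = 3.256″.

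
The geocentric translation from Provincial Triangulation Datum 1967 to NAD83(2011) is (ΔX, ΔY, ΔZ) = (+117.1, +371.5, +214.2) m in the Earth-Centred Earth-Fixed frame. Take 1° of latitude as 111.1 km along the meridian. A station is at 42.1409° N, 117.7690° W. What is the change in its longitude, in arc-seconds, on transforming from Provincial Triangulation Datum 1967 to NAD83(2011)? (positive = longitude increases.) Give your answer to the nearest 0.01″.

Δλ = -3.04″

sin φ = 0.670956, cos φ = 0.741497, sin λ = -0.884833, cos λ = -0.465908.
East component: ΔE = −sin λ·ΔX + cos λ·ΔY = −(-0.884833)(117.1) + (-0.465908)(371.5) = -69.47 m.
1° of latitude spans 111100 m; at latitude φ, 1° of longitude spans that × cos φ = 82380.3 m, so Δλ = -69.47 / 82380.3 × 3600 = -3.036″.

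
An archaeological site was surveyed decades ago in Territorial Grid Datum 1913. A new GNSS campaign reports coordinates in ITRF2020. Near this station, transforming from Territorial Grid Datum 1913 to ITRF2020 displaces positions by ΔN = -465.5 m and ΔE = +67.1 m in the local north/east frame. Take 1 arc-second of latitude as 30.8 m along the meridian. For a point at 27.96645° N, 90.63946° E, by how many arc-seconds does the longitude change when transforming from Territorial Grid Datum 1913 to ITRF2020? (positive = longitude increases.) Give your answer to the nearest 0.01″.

Δλ = 2.47″

At latitude 27.96645°, cos φ = 0.883222.
1″ of longitude at this latitude = 30.80 × cos φ = 27.2032 m, so Δλ = 67.1 / 27.2032 = 2.467″.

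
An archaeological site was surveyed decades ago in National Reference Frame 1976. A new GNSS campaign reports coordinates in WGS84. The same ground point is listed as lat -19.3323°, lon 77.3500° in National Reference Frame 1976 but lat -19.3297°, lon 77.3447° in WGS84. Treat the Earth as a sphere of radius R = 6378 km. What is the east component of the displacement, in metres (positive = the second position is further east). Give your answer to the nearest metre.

Δφ = -19.3297° − -19.3323° = +0.0026°; Δλ = 77.3447° − 77.3500° = -0.0053°.
1° along a meridian = πR/180 = 111317 m.
ΔN = Δφ × 111317 = 289.4 m; ΔE = Δλ × 111317 × cos(-19.3323°) = -0.0053 × 111317 × 0.943614 = -556.7 m.

ΔE = -557 m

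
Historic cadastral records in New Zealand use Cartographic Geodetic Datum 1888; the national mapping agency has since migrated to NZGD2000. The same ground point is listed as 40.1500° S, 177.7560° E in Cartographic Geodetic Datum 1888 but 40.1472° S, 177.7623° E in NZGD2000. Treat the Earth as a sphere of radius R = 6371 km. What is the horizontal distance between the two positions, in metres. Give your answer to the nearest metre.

619 m

Δφ = -40.1472° − -40.1500° = +0.0028°; Δλ = 177.7623° − 177.7560° = +0.0063°.
1° along a meridian = πR/180 = 111195 m.
ΔN = Δφ × 111195 = 311.3 m; ΔE = Δλ × 111195 × cos(-40.1500°) = +0.0063 × 111195 × 0.764359 = 535.5 m.
Distance = √(ΔE² + ΔN²) = √(535.5² + 311.3²) = 619.4 m.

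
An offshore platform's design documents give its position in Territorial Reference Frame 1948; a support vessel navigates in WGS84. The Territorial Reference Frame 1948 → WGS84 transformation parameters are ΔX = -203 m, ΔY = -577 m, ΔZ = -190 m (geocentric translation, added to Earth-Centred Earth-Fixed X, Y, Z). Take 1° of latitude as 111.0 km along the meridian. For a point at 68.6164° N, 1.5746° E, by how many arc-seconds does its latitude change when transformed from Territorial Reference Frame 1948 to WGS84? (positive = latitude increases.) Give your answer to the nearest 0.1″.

Δφ = 4.4″

sin φ = 0.931160, cos φ = 0.364610, sin λ = 0.027478, cos λ = 0.999622.
North component: ΔN = −sin φ cos λ·ΔX − sin φ sin λ·ΔY + cos φ·ΔZ = −(0.931160)(0.999622)(-203) − (0.931160)(0.027478)(-577) + (0.364610)(-190) = 134.44 m.
1° of latitude spans 111000 m, so Δφ = 134.44 / 111000 × 3600 = 4.360″.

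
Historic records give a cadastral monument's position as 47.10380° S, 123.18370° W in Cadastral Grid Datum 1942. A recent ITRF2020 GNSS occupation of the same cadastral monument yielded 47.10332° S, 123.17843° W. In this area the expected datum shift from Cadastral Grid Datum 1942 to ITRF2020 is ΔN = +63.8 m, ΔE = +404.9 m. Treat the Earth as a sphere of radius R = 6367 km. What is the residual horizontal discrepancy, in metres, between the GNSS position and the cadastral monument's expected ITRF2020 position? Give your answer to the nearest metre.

Observed coordinate differences: Δφ = +0.00048°, Δλ = +0.00527°.
Converting to metres (1° lat = 111125 m, cos φ = 0.680672): observed ΔN = 53.3 m, observed ΔE = 398.6 m.
Subtracting the expected shift leaves a residual of 53.3 − (63.8) = -10.5 m north and 398.6 − (404.9) = -6.3 m east.
Residual distance = √((-10.5)² + (-6.3)²) = 12.2 m.

12 m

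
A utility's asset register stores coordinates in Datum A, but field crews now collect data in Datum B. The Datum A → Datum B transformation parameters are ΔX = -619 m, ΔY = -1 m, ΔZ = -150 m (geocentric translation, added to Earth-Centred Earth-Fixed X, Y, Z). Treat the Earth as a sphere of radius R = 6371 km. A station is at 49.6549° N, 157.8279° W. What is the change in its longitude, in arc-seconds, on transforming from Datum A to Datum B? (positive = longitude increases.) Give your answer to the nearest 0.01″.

sin φ = 0.762159, cos φ = 0.647390, sin λ = -0.377390, cos λ = -0.926054.
East component: ΔE = −sin λ·ΔX + cos λ·ΔY = −(-0.377390)(-619) + (-0.926054)(-1) = -232.68 m.
1° of latitude spans πR/180 = 111195 m; at latitude φ, 1° of longitude spans that × cos φ = 71986.5 m, so Δλ = -232.68 / 71986.5 × 3600 = -11.636″.

Δλ = -11.64″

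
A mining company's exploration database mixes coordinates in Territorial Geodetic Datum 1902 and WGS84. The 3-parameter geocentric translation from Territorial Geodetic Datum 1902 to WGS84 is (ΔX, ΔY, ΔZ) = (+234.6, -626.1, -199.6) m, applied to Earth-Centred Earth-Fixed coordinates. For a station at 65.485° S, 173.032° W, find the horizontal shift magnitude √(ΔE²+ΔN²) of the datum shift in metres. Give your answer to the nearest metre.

688 m

At φ = -65.485°, λ = -173.032°: sin φ = -0.909853, cos φ = 0.414931, sin λ = -0.121315, cos λ = -0.992614.
ΔE = −sin λ·ΔX + cos λ·ΔY = −(-0.121315)·(234.6) + (-0.992614)·(-626.1) = 649.94 m.
ΔN = −sin φ cos λ·ΔX − sin φ sin λ·ΔY + cos φ·ΔZ = −(-0.909853)(-0.992614)(234.6) − (-0.909853)(-0.121315)(-626.1) + (0.414931)(-199.6) = -225.59 m.
Horizontal magnitude = √(ΔE² + ΔN²) = √(649.94² + (-225.59)²) = 687.97 m.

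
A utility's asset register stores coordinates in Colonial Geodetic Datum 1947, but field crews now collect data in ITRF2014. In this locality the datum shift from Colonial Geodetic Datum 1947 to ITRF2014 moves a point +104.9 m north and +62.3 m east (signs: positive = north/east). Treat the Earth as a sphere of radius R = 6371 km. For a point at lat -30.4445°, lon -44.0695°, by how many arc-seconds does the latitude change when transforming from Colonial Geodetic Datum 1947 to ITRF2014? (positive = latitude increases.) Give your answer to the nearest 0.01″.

On a sphere of radius R, 1 rad of latitude = R, so Δφ = ΔN / R = 104.9 / 6371000 = 1.6465e-05 rad = 3.396″.

Δφ = 3.40″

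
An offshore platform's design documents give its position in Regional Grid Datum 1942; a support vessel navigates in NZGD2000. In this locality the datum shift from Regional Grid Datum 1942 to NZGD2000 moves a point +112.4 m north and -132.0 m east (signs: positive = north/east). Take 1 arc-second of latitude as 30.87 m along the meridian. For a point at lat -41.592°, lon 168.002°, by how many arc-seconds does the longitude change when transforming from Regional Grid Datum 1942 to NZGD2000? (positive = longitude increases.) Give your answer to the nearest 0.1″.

Δλ = -5.7″

At latitude -41.592°, cos φ = 0.747891.
1″ of longitude at this latitude = 30.87 × cos φ = 23.0874 m, so Δλ = -132.0 / 23.0874 = -5.717″.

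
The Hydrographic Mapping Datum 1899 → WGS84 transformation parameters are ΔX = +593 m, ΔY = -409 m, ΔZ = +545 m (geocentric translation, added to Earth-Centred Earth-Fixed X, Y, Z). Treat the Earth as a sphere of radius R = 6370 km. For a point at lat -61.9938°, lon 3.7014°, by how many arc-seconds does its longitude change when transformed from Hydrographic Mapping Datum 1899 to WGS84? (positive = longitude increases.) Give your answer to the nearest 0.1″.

Δλ = -30.8″

sin φ = -0.882897, cos φ = 0.469567, sin λ = 0.064557, cos λ = 0.997914.
East component: ΔE = −sin λ·ΔX + cos λ·ΔY = −(0.064557)(593) + (0.997914)(-409) = -446.43 m.
1° of latitude spans πR/180 = 111177 m; at latitude φ, 1° of longitude spans that × cos φ = 52205.3 m, so Δλ = -446.43 / 52205.3 × 3600 = -30.785″.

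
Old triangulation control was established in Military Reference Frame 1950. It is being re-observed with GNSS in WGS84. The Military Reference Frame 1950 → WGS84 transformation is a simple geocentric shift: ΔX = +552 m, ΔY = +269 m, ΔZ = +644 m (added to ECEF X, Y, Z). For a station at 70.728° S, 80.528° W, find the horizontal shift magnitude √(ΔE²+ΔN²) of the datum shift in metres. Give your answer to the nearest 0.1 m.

The local east axis at (φ, λ) is (−sin λ, cos λ, 0), so ΔE = −sin(-80.528°)·552 + cos(-80.528°)·269 = 588.74 m.
The local north axis is (−sin φ cos λ, −sin φ sin λ, cos φ), giving ΔN = 85.750 − 250.464 + 212.554 = 47.84 m.
Horizontal magnitude = √(ΔE² + ΔN²) = √(588.74² + 47.84²) = 590.68 m.

590.7 m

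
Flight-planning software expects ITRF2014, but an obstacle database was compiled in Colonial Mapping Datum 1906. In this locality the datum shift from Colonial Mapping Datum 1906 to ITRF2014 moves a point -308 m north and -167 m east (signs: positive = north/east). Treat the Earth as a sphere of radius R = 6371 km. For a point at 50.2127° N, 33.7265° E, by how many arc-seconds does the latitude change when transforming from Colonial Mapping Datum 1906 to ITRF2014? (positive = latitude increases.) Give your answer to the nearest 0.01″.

On a sphere of radius R, 1 rad of latitude = R, so Δφ = ΔN / R = -308.0 / 6371000 = -4.8344e-05 rad = -9.972″.

Δφ = -9.97″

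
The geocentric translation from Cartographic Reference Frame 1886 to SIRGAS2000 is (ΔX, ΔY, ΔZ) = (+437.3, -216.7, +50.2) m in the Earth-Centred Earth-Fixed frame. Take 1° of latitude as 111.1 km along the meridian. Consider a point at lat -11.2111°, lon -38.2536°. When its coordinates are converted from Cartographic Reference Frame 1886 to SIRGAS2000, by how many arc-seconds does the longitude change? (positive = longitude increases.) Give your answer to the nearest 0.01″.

Δλ = 3.32″

sin φ = -0.194424, cos φ = 0.980918, sin λ = -0.619143, cos λ = 0.785278.
East component: ΔE = −sin λ·ΔX + cos λ·ΔY = −(-0.619143)(437.3) + (0.785278)(-216.7) = 100.58 m.
1° of latitude spans 111100 m; at latitude φ, 1° of longitude spans that × cos φ = 108979.9 m, so Δλ = 100.58 / 108979.9 × 3600 = 3.323″.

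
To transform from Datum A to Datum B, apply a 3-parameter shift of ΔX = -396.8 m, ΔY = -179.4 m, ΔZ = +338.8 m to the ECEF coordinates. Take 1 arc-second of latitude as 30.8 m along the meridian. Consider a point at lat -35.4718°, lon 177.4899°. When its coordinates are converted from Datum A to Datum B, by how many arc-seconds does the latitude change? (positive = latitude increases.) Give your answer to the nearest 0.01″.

Δφ = 16.28″

sin φ = -0.580302, cos φ = 0.814401, sin λ = 0.043795, cos λ = -0.999041.
North component: ΔN = −sin φ cos λ·ΔX − sin φ sin λ·ΔY + cos φ·ΔZ = −(-0.580302)(-0.999041)(-396.8) − (-0.580302)(0.043795)(-179.4) + (0.814401)(338.8) = 501.40 m.
1° of latitude spans 3600 × 30.80 = 110880 m, so Δφ = 501.40 / 110880 × 3600 = 16.279″.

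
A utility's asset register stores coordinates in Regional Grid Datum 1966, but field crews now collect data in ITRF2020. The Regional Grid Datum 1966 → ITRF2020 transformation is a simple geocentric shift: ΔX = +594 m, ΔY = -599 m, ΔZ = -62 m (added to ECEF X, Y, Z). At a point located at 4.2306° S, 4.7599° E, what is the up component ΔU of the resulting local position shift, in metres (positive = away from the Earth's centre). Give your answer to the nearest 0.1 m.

ΔU = 545.3 m

At φ = -4.2306°, λ = 4.7599°: sin φ = -0.073771, cos φ = 0.997275, sin λ = 0.082980, cos λ = 0.996551.
ΔU = cos φ cos λ·ΔX + cos φ sin λ·ΔY + sin φ·ΔZ = (0.997275)(0.996551)(594) + (0.997275)(0.082980)(-599) + (-0.073771)(-62) = 545.34 m.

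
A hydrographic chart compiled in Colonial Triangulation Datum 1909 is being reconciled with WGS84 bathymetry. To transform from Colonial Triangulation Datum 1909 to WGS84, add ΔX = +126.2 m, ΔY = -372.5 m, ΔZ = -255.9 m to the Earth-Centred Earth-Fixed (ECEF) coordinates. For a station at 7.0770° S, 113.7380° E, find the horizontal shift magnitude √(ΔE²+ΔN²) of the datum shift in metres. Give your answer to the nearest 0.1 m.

The local east axis at (φ, λ) is (−sin λ, cos λ, 0), so ΔE = −sin(113.7380°)·126.2 + cos(113.7380°)·(-372.5) = 34.43 m.
The local north axis is (−sin φ cos λ, −sin φ sin λ, cos φ), giving ΔN = -6.259 − 42.010 − 253.950 = -302.22 m.
Horizontal magnitude = √(ΔE² + ΔN²) = √(34.43² + (-302.22)²) = 304.17 m.

304.2 m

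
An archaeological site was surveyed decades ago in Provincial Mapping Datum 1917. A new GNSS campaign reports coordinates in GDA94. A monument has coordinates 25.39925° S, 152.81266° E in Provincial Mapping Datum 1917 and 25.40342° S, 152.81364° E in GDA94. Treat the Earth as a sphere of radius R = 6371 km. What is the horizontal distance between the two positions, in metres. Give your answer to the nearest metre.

Δφ = -25.40342° − -25.39925° = -0.00417°; Δλ = 152.81364° − 152.81266° = +0.00098°.
1° along a meridian = πR/180 = 111195 m.
ΔN = Δφ × 111195 = -463.7 m; ΔE = Δλ × 111195 × cos(-25.39925°) = +0.00098 × 111195 × 0.903341 = 98.4 m.
Distance = √(ΔE² + ΔN²) = √(98.4² + (-463.7)²) = 474.0 m.

474 m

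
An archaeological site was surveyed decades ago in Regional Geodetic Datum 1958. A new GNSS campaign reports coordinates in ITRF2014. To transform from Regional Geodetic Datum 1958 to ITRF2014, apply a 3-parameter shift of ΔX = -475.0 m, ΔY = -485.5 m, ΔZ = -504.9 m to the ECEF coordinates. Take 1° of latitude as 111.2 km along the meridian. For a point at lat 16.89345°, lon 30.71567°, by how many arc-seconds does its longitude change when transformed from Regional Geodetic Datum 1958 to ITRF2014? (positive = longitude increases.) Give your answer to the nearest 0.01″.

Δλ = -5.91″

sin φ = 0.290593, cos φ = 0.956847, sin λ = 0.510778, cos λ = 0.859713.
East component: ΔE = −sin λ·ΔX + cos λ·ΔY = −(0.510778)(-475.0) + (0.859713)(-485.5) = -174.77 m.
1° of latitude spans 111200 m; at latitude φ, 1° of longitude spans that × cos φ = 106401.4 m, so Δλ = -174.77 / 106401.4 × 3600 = -5.913″.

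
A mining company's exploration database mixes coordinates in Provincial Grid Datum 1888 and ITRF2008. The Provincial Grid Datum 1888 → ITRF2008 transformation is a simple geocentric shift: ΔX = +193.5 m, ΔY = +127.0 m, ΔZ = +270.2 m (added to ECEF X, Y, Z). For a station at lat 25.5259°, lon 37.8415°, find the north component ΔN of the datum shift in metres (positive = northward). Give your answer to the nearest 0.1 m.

The local north axis is (−sin φ cos λ, −sin φ sin λ, cos φ), giving ΔN = -65.848 − 33.574 + 243.826 = 144.40 m.

ΔN = 144.4 m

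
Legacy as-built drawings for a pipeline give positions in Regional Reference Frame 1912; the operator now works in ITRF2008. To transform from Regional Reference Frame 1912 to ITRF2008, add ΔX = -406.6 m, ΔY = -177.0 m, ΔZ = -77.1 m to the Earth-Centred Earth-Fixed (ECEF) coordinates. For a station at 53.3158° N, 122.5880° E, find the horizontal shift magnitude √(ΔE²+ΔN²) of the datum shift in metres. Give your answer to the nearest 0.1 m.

449.7 m

At φ = 53.3158°, λ = 122.5880°: sin φ = 0.801940, cos φ = 0.597404, sin λ = 0.842565, cos λ = -0.538594.
ΔE = −sin λ·ΔX + cos λ·ΔY = −(0.842565)·(-406.6) + (-0.538594)·(-177.0) = 437.92 m.
ΔN = −sin φ cos λ·ΔX − sin φ sin λ·ΔY + cos φ·ΔZ = −(0.801940)(-0.538594)(-406.6) − (0.801940)(0.842565)(-177.0) + (0.597404)(-77.1) = -102.08 m.
Horizontal magnitude = √(ΔE² + ΔN²) = √(437.92² + (-102.08)²) = 449.66 m.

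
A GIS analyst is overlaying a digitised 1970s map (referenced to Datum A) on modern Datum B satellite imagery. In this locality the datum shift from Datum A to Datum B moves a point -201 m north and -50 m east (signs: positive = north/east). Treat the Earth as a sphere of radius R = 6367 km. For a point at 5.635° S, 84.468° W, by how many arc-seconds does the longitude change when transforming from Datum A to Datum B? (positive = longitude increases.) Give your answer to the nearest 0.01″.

Δλ = -1.63″

At latitude -5.635°, cos φ = 0.995168.
One radian of longitude at latitude φ spans R cos φ, so Δλ = ΔE / (R cos φ) = -50.0 / (6367000 × 0.995168) = -7.8911e-06 rad = -1.628″.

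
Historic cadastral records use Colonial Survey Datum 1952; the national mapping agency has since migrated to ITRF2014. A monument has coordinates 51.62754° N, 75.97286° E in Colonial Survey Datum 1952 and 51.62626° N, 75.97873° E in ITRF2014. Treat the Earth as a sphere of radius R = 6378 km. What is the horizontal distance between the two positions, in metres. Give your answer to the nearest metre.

430 m

Δφ = 51.62626° − 51.62754° = -0.00128°; Δλ = 75.97873° − 75.97286° = +0.00587°.
1° along a meridian = πR/180 = 111317 m.
ΔN = Δφ × 111317 = -142.5 m; ΔE = Δλ × 111317 × cos(51.62754°) = +0.00587 × 111317 × 0.620771 = 405.6 m.
Distance = √(ΔE² + ΔN²) = √(405.6² + (-142.5)²) = 429.9 m.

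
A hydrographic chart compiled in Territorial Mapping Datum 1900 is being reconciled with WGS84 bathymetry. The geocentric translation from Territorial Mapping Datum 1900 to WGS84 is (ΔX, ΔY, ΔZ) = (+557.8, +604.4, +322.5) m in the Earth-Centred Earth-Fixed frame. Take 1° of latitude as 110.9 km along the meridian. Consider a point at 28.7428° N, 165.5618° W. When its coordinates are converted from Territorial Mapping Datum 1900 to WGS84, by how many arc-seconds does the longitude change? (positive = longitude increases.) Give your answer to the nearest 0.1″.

sin φ = 0.480879, cos φ = 0.876787, sin λ = -0.249336, cos λ = -0.968417.
East component: ΔE = −sin λ·ΔX + cos λ·ΔY = −(-0.249336)(557.8) + (-0.968417)(604.4) = -446.23 m.
1° of latitude spans 110900 m; at latitude φ, 1° of longitude spans that × cos φ = 97235.7 m, so Δλ = -446.23 / 97235.7 × 3600 = -16.521″.

Δλ = -16.5″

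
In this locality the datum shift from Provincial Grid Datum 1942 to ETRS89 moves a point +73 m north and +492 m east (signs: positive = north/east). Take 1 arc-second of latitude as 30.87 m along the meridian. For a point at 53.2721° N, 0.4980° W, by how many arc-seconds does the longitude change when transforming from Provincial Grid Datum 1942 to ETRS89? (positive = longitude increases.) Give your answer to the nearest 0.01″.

Δλ = 26.65″

At latitude 53.2721°, cos φ = 0.598015.
1″ of longitude at this latitude = 30.87 × cos φ = 18.4607 m, so Δλ = 492.0 / 18.4607 = 26.651″.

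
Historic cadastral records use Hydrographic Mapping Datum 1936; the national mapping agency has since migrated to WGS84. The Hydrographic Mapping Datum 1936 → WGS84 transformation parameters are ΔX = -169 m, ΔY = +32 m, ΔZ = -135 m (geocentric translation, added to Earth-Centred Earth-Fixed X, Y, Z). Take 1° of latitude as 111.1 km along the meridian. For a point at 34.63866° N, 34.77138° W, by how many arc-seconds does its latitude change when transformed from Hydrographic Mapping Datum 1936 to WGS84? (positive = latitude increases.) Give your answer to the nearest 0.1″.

Δφ = -0.7″

sin φ = 0.568399, cos φ = 0.822753, sin λ = -0.570303, cos λ = 0.821434.
North component: ΔN = −sin φ cos λ·ΔX − sin φ sin λ·ΔY + cos φ·ΔZ = −(0.568399)(0.821434)(-169) − (0.568399)(-0.570303)(32) + (0.822753)(-135) = -21.79 m.
1° of latitude spans 111100 m, so Δφ = -21.79 / 111100 × 3600 = -0.706″.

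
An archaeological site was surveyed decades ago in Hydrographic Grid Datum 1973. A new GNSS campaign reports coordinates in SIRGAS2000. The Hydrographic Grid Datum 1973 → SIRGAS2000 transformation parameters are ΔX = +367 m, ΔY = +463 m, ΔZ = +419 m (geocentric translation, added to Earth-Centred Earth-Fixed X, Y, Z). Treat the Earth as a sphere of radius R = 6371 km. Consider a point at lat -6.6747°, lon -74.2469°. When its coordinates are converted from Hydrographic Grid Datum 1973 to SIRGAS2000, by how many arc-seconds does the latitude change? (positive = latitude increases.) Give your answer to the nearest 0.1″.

Δφ = 12.2″

sin φ = -0.116232, cos φ = 0.993222, sin λ = -0.962441, cos λ = 0.271493.
North component: ΔN = −sin φ cos λ·ΔX − sin φ sin λ·ΔY + cos φ·ΔZ = −(-0.116232)(0.271493)(367) − (-0.116232)(-0.962441)(463) + (0.993222)(419) = 375.95 m.
1° of latitude spans πR/180 = 111195 m, so Δφ = 375.95 / 111195 × 3600 = 12.171″.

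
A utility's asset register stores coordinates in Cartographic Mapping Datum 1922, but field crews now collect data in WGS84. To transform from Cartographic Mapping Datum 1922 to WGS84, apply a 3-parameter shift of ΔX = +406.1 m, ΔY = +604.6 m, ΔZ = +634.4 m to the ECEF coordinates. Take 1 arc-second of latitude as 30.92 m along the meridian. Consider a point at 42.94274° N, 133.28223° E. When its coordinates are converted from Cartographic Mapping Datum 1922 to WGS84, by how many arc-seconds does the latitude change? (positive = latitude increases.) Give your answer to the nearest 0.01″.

Δφ = 11.46″

sin φ = 0.681267, cos φ = 0.732035, sin λ = 0.727985, cos λ = -0.685593.
North component: ΔN = −sin φ cos λ·ΔX − sin φ sin λ·ΔY + cos φ·ΔZ = −(0.681267)(-0.685593)(406.1) − (0.681267)(0.727985)(604.6) + (0.732035)(634.4) = 354.23 m.
1° of latitude spans 3600 × 30.92 = 111312 m, so Δφ = 354.23 / 111312 × 3600 = 11.456″.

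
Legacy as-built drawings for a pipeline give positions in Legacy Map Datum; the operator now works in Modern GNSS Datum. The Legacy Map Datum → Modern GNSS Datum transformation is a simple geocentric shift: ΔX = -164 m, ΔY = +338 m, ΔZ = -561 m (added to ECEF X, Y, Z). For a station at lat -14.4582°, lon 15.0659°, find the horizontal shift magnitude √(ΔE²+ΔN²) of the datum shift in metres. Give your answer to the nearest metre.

671 m

At φ = -14.4582°, λ = 15.0659°: sin φ = -0.249674, cos φ = 0.968330, sin λ = 0.259930, cos λ = 0.965628.
ΔE = −sin λ·ΔX + cos λ·ΔY = −(0.259930)·(-164) + (0.965628)·(338) = 369.01 m.
ΔN = −sin φ cos λ·ΔX − sin φ sin λ·ΔY + cos φ·ΔZ = −(-0.249674)(0.965628)(-164) − (-0.249674)(0.259930)(338) + (0.968330)(-561) = -560.84 m.
Horizontal magnitude = √(ΔE² + ΔN²) = √(369.01² + (-560.84)²) = 671.35 m.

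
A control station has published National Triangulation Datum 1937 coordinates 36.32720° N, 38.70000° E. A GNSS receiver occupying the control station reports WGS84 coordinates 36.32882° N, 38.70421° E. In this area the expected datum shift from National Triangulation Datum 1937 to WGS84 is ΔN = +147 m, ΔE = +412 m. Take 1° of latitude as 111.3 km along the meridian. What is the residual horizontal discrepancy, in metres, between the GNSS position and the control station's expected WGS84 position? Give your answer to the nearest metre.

48 m

Observed coordinate differences: Δφ = +0.00162°, Δλ = +0.00421°.
Converting to metres (1° lat = 111300 m, cos φ = 0.805647): observed ΔN = 180.3 m, observed ΔE = 377.5 m.
Subtracting the expected shift leaves a residual of 180.3 − (147) = 33.3 m north and 377.5 − (412) = -34.5 m east.
Residual distance = √(33.3² + (-34.5)²) = 48.0 m.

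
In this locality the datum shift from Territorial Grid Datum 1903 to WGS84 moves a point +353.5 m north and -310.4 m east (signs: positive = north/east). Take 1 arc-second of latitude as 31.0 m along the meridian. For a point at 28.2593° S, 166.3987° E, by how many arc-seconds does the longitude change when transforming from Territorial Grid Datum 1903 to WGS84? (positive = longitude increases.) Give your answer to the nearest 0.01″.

Δλ = -11.37″

At latitude -28.2593°, cos φ = 0.880814.
1″ of longitude at this latitude = 31.00 × cos φ = 27.3052 m, so Δλ = -310.4 / 27.3052 = -11.368″.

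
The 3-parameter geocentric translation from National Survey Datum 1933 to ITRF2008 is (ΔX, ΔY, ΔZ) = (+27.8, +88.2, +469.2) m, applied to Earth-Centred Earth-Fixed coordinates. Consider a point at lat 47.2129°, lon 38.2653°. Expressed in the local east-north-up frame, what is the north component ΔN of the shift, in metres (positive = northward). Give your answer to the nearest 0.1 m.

At φ = 47.2129°, λ = 38.2653°: sin φ = 0.733883, cos φ = 0.679276, sin λ = 0.619304, cos λ = 0.785152.
ΔN = −sin φ cos λ·ΔX − sin φ sin λ·ΔY + cos φ·ΔZ = −(0.733883)(0.785152)(27.8) − (0.733883)(0.619304)(88.2) + (0.679276)(469.2) = 262.61 m.

ΔN = 262.6 m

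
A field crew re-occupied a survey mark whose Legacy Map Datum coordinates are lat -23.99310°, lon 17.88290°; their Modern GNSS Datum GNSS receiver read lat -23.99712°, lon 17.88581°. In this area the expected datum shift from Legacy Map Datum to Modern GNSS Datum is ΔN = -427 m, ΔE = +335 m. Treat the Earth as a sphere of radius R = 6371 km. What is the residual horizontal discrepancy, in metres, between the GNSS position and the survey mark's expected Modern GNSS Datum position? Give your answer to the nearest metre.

44 m

Observed coordinate differences: Δφ = -0.00402°, Δλ = +0.00291°.
Converting to metres (1° lat = 111195 m, cos φ = 0.913594): observed ΔN = -447.0 m, observed ΔE = 295.6 m.
Subtracting the expected shift leaves a residual of -447.0 − (-427) = -20.0 m north and 295.6 − (335) = -39.4 m east.
Residual distance = √((-20.0)² + (-39.4)²) = 44.2 m.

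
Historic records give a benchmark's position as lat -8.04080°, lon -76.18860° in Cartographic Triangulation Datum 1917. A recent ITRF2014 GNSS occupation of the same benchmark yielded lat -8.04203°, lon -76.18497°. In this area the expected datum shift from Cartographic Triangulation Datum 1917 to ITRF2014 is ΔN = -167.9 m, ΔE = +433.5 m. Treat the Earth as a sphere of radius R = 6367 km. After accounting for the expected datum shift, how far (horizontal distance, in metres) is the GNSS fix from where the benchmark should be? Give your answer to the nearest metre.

Observed coordinate differences: Δφ = -0.00123°, Δλ = +0.00363°.
Converting to metres (1° lat = 111125 m, cos φ = 0.990169): observed ΔN = -136.7 m, observed ΔE = 399.4 m.
Subtracting the expected shift leaves a residual of -136.7 − (-167.9) = 31.2 m north and 399.4 − (433.5) = -34.1 m east.
Residual distance = √(31.2² + (-34.1)²) = 46.2 m.

46 m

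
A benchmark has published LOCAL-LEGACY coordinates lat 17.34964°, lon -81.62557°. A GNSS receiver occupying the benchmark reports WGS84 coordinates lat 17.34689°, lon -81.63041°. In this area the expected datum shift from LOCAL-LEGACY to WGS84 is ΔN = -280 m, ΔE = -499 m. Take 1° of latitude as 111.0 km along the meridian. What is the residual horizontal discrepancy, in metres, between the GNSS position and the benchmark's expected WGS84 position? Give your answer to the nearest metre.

29 m

Observed coordinate differences: Δφ = -0.00275°, Δλ = -0.00484°.
Converting to metres (1° lat = 111000 m, cos φ = 0.954503): observed ΔN = -305.3 m, observed ΔE = -512.8 m.
Subtracting the expected shift leaves a residual of -305.3 − (-280) = -25.3 m north and -512.8 − (-499) = -13.8 m east.
Residual distance = √((-25.3)² + (-13.8)²) = 28.8 m.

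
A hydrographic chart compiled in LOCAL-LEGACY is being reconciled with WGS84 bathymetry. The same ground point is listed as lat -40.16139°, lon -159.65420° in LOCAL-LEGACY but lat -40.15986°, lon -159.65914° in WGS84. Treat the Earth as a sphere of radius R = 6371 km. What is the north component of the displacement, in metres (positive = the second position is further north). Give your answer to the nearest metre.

Δφ = -40.15986° − -40.16139° = +0.00153°; Δλ = -159.65914° − -159.65420° = -0.00494°.
1° along a meridian = πR/180 = 111195 m.
ΔN = Δφ × 111195 = 170.1 m; ΔE = Δλ × 111195 × cos(-40.16139°) = -0.00494 × 111195 × 0.764231 = -419.8 m.

ΔN = 170 m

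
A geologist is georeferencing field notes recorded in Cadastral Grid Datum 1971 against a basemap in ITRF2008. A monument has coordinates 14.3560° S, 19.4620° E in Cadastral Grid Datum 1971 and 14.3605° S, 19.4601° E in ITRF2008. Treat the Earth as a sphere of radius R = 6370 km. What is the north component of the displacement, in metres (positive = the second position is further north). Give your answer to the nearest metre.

ΔN = -500 m

Δφ = -14.3605° − -14.3560° = -0.0045°; Δλ = 19.4601° − 19.4620° = -0.0019°.
1° along a meridian = πR/180 = 111177 m.
ΔN = Δφ × 111177 = -500.3 m; ΔE = Δλ × 111177 × cos(-14.3560°) = -0.0019 × 111177 × 0.968774 = -204.6 m.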